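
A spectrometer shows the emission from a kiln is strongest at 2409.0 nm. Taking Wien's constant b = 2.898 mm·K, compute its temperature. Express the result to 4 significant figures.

T ≈ 1203 K

Wien's law gives T = b/λ_max = (2.898×10⁻³ m·K)/(2.4090×10⁻⁶ m) = 1203 K.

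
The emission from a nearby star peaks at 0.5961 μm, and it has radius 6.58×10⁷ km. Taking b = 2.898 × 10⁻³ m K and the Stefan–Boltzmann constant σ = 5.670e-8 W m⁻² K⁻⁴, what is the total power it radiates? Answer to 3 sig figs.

P ≈ 1.72×10³⁰ W

Wien's law: T = b/λ_max = 2.898×10⁻³/5.961×10⁻⁷ = 4861.60 K.
Surface area A = 4πR² = 4π(6.58×10¹⁰ m)² = 5.44079×10²² m².
Then P = σAT⁴ = 5.670×10⁻⁸×5.44079×10²²×(4861.60)⁴ = 1.72×10³⁰ W.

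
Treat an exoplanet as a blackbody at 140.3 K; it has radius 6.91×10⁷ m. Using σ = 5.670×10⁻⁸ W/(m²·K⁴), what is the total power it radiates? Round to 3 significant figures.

P ≈ 1.32×10¹⁸ W

Surface area A = 4πR² = 4π(6.91×10⁷ m)² = 6.00020×10¹⁶ m².
P = σAT⁴ = 5.670×10⁻⁸ × 6.00020×10¹⁶ × (140.3)⁴ = 1.32×10¹⁸ W.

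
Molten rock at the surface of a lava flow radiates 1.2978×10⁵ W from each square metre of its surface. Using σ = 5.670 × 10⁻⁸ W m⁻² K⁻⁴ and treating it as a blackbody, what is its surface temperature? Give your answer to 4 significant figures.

T ≈ 1230 K

I = σT⁴, so T = (I/σ)^(1/4) = (1.2978×10⁵/(5.670×10⁻⁸))^(1/4) = 1230 K.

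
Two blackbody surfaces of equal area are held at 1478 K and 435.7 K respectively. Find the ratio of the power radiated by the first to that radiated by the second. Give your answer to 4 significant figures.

With equal areas, P₁/P₂ = (T₁/T₂)⁴ = (1478/435.7)⁴ = 132.4.

P₁/P₂ ≈ 132.4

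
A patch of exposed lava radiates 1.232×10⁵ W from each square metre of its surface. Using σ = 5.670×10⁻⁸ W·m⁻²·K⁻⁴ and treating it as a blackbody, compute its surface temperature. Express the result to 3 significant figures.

I = σT⁴, so T = (I/σ)^(1/4) = (1.232×10⁵/(5.670×10⁻⁸))^(1/4) = 1.21×10³ K.

T ≈ 1.21×10³ K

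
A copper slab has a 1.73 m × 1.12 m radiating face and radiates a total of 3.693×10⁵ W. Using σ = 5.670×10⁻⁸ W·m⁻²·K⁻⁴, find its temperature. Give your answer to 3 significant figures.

T ≈ 1.35×10³ K

Area A = 1.73 × 1.12 = 1.9376 m².
P = σAT⁴ ⇒ T = (P/(σA))^(1/4) = (3.693×10⁵/(5.670×10⁻⁸×1.9376))^(1/4) = 1.35×10³ K.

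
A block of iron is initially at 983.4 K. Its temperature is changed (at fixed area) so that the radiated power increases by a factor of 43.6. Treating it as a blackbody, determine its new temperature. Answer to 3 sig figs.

P ∝ T⁴, so T₂/T₁ = (P₂/P₁)^(1/4) = (43.6)^(1/4) = 2.56964.
T₂ = 983.4 × 2.56964 = 2.53×10³ K.

T₂ ≈ 2.53×10³ K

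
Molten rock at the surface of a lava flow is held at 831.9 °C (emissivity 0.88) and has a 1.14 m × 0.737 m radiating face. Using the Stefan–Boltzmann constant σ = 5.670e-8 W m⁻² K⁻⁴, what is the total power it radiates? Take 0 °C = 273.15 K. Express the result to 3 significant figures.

T = 831.9 °C + 273.15 = 1105.05 K.
Area A = 1.14 × 0.737 = 0.84018 m².
P = εσAT⁴ = 0.88 × 5.670×10⁻⁸ × 0.84018 × (1105.05)⁴ = 6.25×10⁴ W.

P ≈ 6.25×10⁴ W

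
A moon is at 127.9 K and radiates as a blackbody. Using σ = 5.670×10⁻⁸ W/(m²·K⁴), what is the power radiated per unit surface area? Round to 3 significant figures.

Stefan–Boltzmann: I = σT⁴ = 5.670×10⁻⁸ × (127.9)⁴ = 15.2 W/m².

I ≈ 15.2 W/m²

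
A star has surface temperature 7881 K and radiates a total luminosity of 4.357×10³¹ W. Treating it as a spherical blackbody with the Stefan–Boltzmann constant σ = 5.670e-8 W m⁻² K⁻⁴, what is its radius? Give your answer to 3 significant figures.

R ≈ 1.26×10¹¹ m

L = 4πR²σT⁴ ⇒ R = √(L/(4πσT⁴)).
σT⁴ = 2.18730×10⁸ W/m², so R = √(4.357×10³¹/(4π×2.18730×10⁸)) = 1.26×10¹¹ m.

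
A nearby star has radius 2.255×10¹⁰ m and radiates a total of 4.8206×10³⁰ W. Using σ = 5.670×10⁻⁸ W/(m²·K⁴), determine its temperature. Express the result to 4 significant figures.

T ≈ 1.074×10⁴ K

Surface area A = 4πR² = 4π(2.255×10¹⁰ m)² = 6.39003×10²¹ m².
P = σAT⁴ ⇒ T = (P/(σA))^(1/4) = (4.8206×10³⁰/(5.670×10⁻⁸×6.39003×10²¹))^(1/4) = 1.074×10⁴ K.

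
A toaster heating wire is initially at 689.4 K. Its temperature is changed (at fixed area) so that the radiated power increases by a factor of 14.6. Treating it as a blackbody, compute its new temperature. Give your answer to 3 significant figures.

P ∝ T⁴, so T₂/T₁ = (P₂/P₁)^(1/4) = (14.6)^(1/4) = 1.95474.
T₂ = 689.4 × 1.95474 = 1.35×10³ K.

T₂ ≈ 1.35×10³ K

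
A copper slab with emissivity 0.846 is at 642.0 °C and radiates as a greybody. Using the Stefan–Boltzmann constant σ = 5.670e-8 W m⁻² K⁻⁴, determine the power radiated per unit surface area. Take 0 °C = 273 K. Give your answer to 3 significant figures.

I ≈ 3.36×10⁴ W/m²

T = 642.0 °C + 273 = 915.0 K.
Stefan–Boltzmann: I = εσT⁴ = 0.846 × 5.670×10⁻⁸ × (915.0)⁴ = 3.36×10⁴ W/m².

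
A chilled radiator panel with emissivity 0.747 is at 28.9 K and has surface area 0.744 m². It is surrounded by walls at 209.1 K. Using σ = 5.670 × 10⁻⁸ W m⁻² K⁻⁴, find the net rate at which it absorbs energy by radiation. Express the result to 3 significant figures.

Area A = 0.744 m².
Net radiated power P_net = εσA(T⁴ − T₀⁴) = 0.747×5.670×10⁻⁸×0.744×(28.9⁴ − 209.1⁴).
T⁴ − T₀⁴ = 6.97576×10⁵ − 1.91168×10⁹ = -1.91098×10⁹ K⁴, so P_net = -60.2 W — negative, meaning a net gain of 60.2 W.

Net gain ≈ 60.2 W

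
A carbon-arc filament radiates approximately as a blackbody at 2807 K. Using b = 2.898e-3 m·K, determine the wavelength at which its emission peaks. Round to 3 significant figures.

λ_max ≈ 1.03×10³ nm

Wien's displacement law: λ_max = b/T = (2.898×10⁻³ m·K)/(2807 K) = 1.032×10⁻⁶ m.
That is 1.03×10³ nm, in the infrared range.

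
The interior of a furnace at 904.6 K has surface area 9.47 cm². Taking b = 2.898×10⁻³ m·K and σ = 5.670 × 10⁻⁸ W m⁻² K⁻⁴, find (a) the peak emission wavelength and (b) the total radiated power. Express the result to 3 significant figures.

(a) λ_max = b/T = 2.898×10⁻³/904.6 = 3.204×10⁻⁶ m = 3.20 μm.
Area A = 9.47 cm² = 9.47×10⁻⁴ m².
(b) P = σAT⁴ = 5.670×10⁻⁸×9.47×10⁻⁴×(904.6)⁴ = 36.0 W.

λ_max ≈ 3.20 μm; P ≈ 36.0 W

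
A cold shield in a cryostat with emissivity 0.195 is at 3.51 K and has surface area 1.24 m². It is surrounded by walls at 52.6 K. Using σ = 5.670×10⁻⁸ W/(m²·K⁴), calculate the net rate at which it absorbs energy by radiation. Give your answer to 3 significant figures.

Net gain ≈ 0.105 W

Area A = 1.24 m².
Net radiated power P_net = εσA(T⁴ − T₀⁴) = 0.195×5.670×10⁻⁸×1.24×(3.51⁴ − 52.6⁴).
T⁴ − T₀⁴ = 151.785 − 7.65496×10⁶ = -7.65481×10⁶ K⁴, so P_net = -0.105 W — negative, meaning a net gain of 0.105 W.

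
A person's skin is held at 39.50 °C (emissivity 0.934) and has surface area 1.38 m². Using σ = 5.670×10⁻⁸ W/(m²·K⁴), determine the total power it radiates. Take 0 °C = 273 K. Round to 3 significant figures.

T = 39.50 °C + 273 = 312.50 K.
Area A = 1.38 m².
P = εσAT⁴ = 0.934 × 5.670×10⁻⁸ × 1.38 × (312.50)⁴ = 697 W.

P ≈ 697 W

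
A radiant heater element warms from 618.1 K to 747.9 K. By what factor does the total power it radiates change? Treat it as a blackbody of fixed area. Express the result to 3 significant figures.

P ∝ T⁴, so P₂/P₁ = (T₂/T₁)⁴ = (747.9/618.1)⁴ = (1.21000)⁴ = 2.14.

P₂/P₁ ≈ 2.14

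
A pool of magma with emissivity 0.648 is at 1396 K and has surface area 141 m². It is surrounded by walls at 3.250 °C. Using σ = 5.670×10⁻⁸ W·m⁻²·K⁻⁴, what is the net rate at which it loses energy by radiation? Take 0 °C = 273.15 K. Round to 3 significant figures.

Surroundings: T = 3.250 °C + 273.15 = 276.400 K.
Area A = 141 m².
Net radiated power P_net = εσA(T⁴ − T₀⁴) = 0.648×5.670×10⁻⁸×141×(1396⁴ − 276.400⁴).
T⁴ − T₀⁴ = 3.79788×10¹² − 5.83650×10⁹ = 3.79204×10¹² K⁴, so P_net = 1.96×10⁷ W.

Net loss ≈ 1.96×10⁷ W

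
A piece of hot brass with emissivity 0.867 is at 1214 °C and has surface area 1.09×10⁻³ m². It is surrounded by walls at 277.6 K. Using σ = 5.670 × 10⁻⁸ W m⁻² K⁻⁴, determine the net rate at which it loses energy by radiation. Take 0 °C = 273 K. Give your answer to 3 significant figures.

Net loss ≈ 262 W

T = 1214 °C + 273 = 1487 K.
Area A = 1.09×10⁻³ m².
Net radiated power P_net = εσA(T⁴ − T₀⁴) = 0.867×5.670×10⁻⁸×1.09×10⁻³×(1487⁴ − 277.6⁴).
T⁴ − T₀⁴ = 4.88927×10¹² − 5.93851×10⁹ = 4.88333×10¹² K⁴, so P_net = 262 W.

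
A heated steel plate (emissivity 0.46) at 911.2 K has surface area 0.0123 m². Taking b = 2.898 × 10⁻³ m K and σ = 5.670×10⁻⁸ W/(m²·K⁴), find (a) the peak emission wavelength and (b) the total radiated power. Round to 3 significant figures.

(a) λ_max = b/T = 2.898×10⁻³/911.2 = 3.180×10⁻⁶ m = 3.18 μm.
Area A = 0.0123 m².
(b) P = εσAT⁴ = 0.46×5.670×10⁻⁸×0.0123×(911.2)⁴ = 221 W.

λ_max ≈ 3.18 μm; P ≈ 221 W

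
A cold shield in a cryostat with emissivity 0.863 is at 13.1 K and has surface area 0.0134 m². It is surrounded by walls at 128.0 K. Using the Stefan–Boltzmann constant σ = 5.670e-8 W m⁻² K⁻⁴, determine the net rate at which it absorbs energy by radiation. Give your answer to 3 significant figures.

Net gain ≈ 0.176 W

Area A = 0.0134 m².
Net radiated power P_net = εσA(T⁴ − T₀⁴) = 0.863×5.670×10⁻⁸×0.0134×(13.1⁴ − 128.0⁴).
T⁴ − T₀⁴ = 29450.0 − 2.68435×10⁸ = -2.68406×10⁸ K⁴, so P_net = -0.176 W — negative, meaning a net gain of 0.176 W.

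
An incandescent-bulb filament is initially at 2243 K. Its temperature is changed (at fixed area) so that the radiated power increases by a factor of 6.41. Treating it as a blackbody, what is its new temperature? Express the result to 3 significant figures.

T₂ ≈ 3.57×10³ K

P ∝ T⁴, so T₂/T₁ = (P₂/P₁)^(1/4) = (6.41)^(1/4) = 1.59116.
T₂ = 2243 × 1.59116 = 3.57×10³ K.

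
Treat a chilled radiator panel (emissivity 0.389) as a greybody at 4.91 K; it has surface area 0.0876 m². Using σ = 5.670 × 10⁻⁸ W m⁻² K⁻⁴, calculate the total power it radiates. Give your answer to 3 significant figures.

Area A = 0.0876 m².
P = εσAT⁴ = 0.389 × 5.670×10⁻⁸ × 0.0876 × (4.91)⁴ = 1.12×10⁻⁶ W.

P ≈ 1.12×10⁻⁶ W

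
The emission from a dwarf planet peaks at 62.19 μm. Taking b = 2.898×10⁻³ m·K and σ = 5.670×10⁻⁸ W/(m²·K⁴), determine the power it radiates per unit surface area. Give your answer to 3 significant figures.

I ≈ 0.267 W/m²

Wien's law: T = b/λ_max = 2.898×10⁻³/6.219×10⁻⁵ = 46.5991 K.
Then I = σT⁴ = 5.670×10⁻⁸×(46.5991)⁴ = 0.267 W/m².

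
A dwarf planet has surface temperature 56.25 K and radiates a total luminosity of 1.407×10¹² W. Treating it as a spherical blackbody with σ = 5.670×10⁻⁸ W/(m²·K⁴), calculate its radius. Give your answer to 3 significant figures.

L = 4πR²σT⁴ ⇒ R = √(L/(4πσT⁴)).
σT⁴ = 0.567640 W/m², so R = √(1.407×10¹²/(4π×0.567640)) = 4.44×10⁵ m.

R ≈ 4.44×10⁵ m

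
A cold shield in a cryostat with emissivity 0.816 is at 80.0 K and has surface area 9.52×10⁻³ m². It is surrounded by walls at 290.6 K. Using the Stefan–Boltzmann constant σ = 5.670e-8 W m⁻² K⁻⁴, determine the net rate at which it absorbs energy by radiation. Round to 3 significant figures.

Net gain ≈ 3.12 W

Area A = 9.52×10⁻³ m².
Net radiated power P_net = εσA(T⁴ − T₀⁴) = 0.816×5.670×10⁻⁸×9.52×10⁻³×(80.0⁴ − 290.6⁴).
T⁴ − T₀⁴ = 4.09600×10⁷ − 7.13153×10⁹ = -7.09057×10⁹ K⁴, so P_net = -3.12 W — negative, meaning a net gain of 3.12 W.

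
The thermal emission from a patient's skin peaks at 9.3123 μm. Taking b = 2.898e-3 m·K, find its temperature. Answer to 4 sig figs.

T ≈ 311.2 K

Wien's law gives T = b/λ_max = (2.898×10⁻³ m·K)/(9.3123×10⁻⁶ m) = 311.2 K.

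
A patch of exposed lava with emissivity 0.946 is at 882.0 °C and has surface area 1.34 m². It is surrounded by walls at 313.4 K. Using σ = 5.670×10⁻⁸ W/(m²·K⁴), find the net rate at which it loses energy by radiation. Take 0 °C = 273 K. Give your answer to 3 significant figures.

Net loss ≈ 1.27×10⁵ W

T = 882.0 °C + 273 = 1155.0 K.
Area A = 1.34 m².
Net radiated power P_net = εσA(T⁴ − T₀⁴) = 0.946×5.670×10⁻⁸×1.34×(1155.0⁴ − 313.4⁴).
T⁴ − T₀⁴ = 1.77962×10¹² − 9.64708×10⁹ = 1.76997×10¹² K⁴, so P_net = 1.27×10⁵ W.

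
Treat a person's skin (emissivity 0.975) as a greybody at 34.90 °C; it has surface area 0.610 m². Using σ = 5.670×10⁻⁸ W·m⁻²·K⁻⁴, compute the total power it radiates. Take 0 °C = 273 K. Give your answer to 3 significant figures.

T = 34.90 °C + 273 = 307.90 K.
Area A = 0.610 m².
P = εσAT⁴ = 0.975 × 5.670×10⁻⁸ × 0.610 × (307.90)⁴ = 303 W.

P ≈ 303 W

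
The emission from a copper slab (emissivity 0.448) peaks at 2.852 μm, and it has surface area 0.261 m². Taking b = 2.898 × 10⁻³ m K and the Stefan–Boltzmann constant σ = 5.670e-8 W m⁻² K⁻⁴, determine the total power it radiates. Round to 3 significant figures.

P ≈ 7.07×10³ W

Wien's law: T = b/λ_max = 2.898×10⁻³/2.852×10⁻⁶ = 1016.13 K.
Area A = 0.261 m².
Then P = εσAT⁴ = 0.448×5.670×10⁻⁸×0.261×(1016.13)⁴ = 7.07×10³ W.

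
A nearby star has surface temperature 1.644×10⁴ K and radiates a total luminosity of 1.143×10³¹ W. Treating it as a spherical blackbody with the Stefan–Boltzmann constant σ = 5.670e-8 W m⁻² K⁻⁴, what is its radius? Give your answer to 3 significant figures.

L = 4πR²σT⁴ ⇒ R = √(L/(4πσT⁴)).
σT⁴ = 4.14181×10⁹ W/m², so R = √(1.143×10³¹/(4π×4.14181×10⁹)) = 1.48×10¹⁰ m.

R ≈ 1.48×10¹⁰ m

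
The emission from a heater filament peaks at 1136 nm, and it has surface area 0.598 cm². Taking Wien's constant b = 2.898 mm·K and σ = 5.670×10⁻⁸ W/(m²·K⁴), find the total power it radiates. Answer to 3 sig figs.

Wien's law: T = b/λ_max = 2.898×10⁻³/1.136×10⁻⁶ = 2551.06 K.
Area A = 0.598 cm² = 5.98×10⁻⁵ m².
Then P = σAT⁴ = 5.670×10⁻⁸×5.98×10⁻⁵×(2551.06)⁴ = 144 W.

P ≈ 144 W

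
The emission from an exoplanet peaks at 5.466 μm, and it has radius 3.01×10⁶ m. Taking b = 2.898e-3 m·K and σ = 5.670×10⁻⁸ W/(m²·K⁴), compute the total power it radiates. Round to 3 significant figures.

P ≈ 5.10×10¹⁷ W

Wien's law: T = b/λ_max = 2.898×10⁻³/5.466×10⁻⁶ = 530.187 K.
Surface area A = 4πR² = 4π(3.01×10⁶ m)² = 1.13853×10¹⁴ m².
Then P = σAT⁴ = 5.670×10⁻⁸×1.13853×10¹⁴×(530.187)⁴ = 5.10×10¹⁷ W.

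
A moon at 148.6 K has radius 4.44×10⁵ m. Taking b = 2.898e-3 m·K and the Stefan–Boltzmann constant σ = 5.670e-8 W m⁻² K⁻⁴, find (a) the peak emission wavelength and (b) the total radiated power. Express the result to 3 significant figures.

(a) λ_max = b/T = 2.898×10⁻³/148.6 = 1.950×10⁻⁵ m = 19.5 μm.
Surface area A = 4πR² = 4π(4.44×10⁵ m)² = 2.47728×10¹² m².
(b) P = σAT⁴ = 5.670×10⁻⁸×2.47728×10¹²×(148.6)⁴ = 6.85×10¹³ W.

λ_max ≈ 19.5 μm; P ≈ 6.85×10¹³ W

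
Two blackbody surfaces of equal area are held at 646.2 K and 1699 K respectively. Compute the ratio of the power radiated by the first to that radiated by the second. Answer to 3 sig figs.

With equal areas, P₁/P₂ = (T₁/T₂)⁴ = (646.2/1699)⁴ = 0.0209.

P₁/P₂ ≈ 0.0209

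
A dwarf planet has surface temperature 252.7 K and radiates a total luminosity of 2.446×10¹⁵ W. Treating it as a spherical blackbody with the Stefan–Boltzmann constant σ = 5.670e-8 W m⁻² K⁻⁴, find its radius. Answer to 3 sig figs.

R ≈ 9.18×10⁵ m

L = 4πR²σT⁴ ⇒ R = √(L/(4πσT⁴)).
σT⁴ = 231.209 W/m², so R = √(2.446×10¹⁵/(4π×231.209)) = 9.18×10⁵ m.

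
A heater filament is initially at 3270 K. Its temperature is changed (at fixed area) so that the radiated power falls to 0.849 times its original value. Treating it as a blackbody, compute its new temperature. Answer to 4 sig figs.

T₂ ≈ 3139 K

P ∝ T⁴, so T₂/T₁ = (P₂/P₁)^(1/4) = (0.849)^(1/4) = 0.959902.
T₂ = 3270 × 0.959902 = 3139 K.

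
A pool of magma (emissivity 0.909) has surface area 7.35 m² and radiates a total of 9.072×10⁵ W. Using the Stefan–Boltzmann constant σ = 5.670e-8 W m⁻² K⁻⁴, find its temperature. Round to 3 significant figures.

Area A = 7.35 m².
P = εσAT⁴ ⇒ T = (P/(εσA))^(1/4) = (9.072×10⁵/(0.909×5.670×10⁻⁸×7.35))^(1/4) = 1.24×10³ K.

T ≈ 1.24×10³ K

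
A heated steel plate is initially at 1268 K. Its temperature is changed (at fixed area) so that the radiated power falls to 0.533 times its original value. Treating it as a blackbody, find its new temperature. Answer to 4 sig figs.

T₂ ≈ 1083 K

P ∝ T⁴, so T₂/T₁ = (P₂/P₁)^(1/4) = (0.533)^(1/4) = 0.854440.
T₂ = 1268 × 0.854440 = 1083 K.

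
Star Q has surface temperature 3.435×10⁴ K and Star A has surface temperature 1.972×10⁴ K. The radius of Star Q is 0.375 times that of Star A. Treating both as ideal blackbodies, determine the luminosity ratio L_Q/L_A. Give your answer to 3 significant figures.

L_Q/L_A ≈ 1.29

L ∝ R²T⁴, so L_Q/L_A = (R_Q/R_A)²(T_Q/T_A)⁴ = (0.375)² × (3.435×10⁴/1.972×10⁴)⁴ = 0.140625 × 9.20618 = 1.29.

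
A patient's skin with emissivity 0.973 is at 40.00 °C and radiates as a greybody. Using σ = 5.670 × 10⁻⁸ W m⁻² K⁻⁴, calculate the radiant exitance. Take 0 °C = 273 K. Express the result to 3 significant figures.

I ≈ 530 W/m²

T = 40.00 °C + 273 = 313.00 K.
Stefan–Boltzmann: I = εσT⁴ = 0.973 × 5.670×10⁻⁸ × (313.00)⁴ = 530 W/m².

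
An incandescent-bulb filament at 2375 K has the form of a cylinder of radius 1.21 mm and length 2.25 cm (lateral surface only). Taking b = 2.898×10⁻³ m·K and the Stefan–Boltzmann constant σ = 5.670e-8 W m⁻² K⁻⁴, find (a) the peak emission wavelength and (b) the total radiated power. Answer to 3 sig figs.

λ_max ≈ 1.22 μm; P ≈ 309 W

(a) λ_max = b/T = 2.898×10⁻³/2375 = 1.220×10⁻⁶ m = 1.22 μm.
Lateral area A = 2πrL = 2π×1.21×10⁻³×0.0225 = 1.71060×10⁻⁴ m².
(b) P = σAT⁴ = 5.670×10⁻⁸×1.71060×10⁻⁴×(2375)⁴ = 309 W.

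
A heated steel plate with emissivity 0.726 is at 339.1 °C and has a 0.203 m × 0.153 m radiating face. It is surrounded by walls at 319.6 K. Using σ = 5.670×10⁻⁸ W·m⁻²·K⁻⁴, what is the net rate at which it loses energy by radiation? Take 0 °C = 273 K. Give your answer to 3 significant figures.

Net loss ≈ 166 W

T = 339.1 °C + 273 = 612.1 K.
Area A = 0.203 × 0.153 = 0.031059 m².
Net radiated power P_net = εσA(T⁴ − T₀⁴) = 0.726×5.670×10⁻⁸×0.031059×(612.1⁴ − 319.6⁴).
T⁴ − T₀⁴ = 1.40375×10¹¹ − 1.04334×10¹⁰ = 1.29942×10¹¹ K⁴, so P_net = 166 W.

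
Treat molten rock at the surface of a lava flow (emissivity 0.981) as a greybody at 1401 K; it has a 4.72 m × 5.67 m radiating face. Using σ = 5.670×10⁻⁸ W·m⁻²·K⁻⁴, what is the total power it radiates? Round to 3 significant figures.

Area A = 4.72 × 5.67 = 26.7624 m².
P = εσAT⁴ = 0.981 × 5.670×10⁻⁸ × 26.7624 × (1401)⁴ = 5.73×10⁶ W.

P ≈ 5.73×10⁶ W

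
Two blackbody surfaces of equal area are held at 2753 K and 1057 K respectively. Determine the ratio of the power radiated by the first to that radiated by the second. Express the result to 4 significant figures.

With equal areas, P₁/P₂ = (T₁/T₂)⁴ = (2753/1057)⁴ = 46.02.

P₁/P₂ ≈ 46.02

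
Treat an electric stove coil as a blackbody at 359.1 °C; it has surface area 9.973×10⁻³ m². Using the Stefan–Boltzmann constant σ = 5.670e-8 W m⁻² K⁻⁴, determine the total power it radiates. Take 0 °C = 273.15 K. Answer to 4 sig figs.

T = 359.1 °C + 273.15 = 632.25 K.
Area A = 9.973×10⁻³ m².
P = σAT⁴ = 5.670×10⁻⁸ × 9.973×10⁻³ × (632.25)⁴ = 90.36 W.

P ≈ 90.36 W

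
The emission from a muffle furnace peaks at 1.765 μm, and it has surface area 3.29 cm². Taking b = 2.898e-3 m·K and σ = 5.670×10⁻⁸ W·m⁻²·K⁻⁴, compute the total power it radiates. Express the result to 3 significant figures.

Wien's law: T = b/λ_max = 2.898×10⁻³/1.765×10⁻⁶ = 1641.93 K.
Area A = 3.29 cm² = 3.29×10⁻⁴ m².
Then P = σAT⁴ = 5.670×10⁻⁸×3.29×10⁻⁴×(1641.93)⁴ = 136 W.

P ≈ 136 W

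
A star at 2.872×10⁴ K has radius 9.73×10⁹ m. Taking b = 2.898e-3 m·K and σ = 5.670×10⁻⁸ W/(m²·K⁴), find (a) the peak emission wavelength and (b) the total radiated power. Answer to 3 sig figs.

(a) λ_max = b/T = 2.898×10⁻³/2.872×10⁴ = 1.009×10⁻⁷ m = 101 nm.
Surface area A = 4πR² = 4π(9.73×10⁹ m)² = 1.18969×10²¹ m².
(b) P = σAT⁴ = 5.670×10⁻⁸×1.18969×10²¹×(2.872×10⁴)⁴ = 4.59×10³¹ W.

λ_max ≈ 101 nm; P ≈ 4.59×10³¹ W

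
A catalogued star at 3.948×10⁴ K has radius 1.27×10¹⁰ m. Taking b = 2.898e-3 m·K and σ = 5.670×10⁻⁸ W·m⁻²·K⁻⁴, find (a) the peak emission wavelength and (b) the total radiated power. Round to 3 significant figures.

(a) λ_max = b/T = 2.898×10⁻³/3.948×10⁴ = 7.340×10⁻⁸ m = 73.4 nm.
Surface area A = 4πR² = 4π(1.27×10¹⁰ m)² = 2.02683×10²¹ m².
(b) P = σAT⁴ = 5.670×10⁻⁸×2.02683×10²¹×(3.948×10⁴)⁴ = 2.79×10³² W.

λ_max ≈ 73.4 nm; P ≈ 2.79×10³² W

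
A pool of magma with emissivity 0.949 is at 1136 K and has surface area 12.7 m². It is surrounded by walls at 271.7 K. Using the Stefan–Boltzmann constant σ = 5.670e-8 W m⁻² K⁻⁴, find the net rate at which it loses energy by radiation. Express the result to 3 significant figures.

Area A = 12.7 m².
Net radiated power P_net = εσA(T⁴ − T₀⁴) = 0.949×5.670×10⁻⁸×12.7×(1136⁴ − 271.7⁴).
T⁴ − T₀⁴ = 1.66538×10¹² − 5.44952×10⁹ = 1.65993×10¹² K⁴, so P_net = 1.13×10⁶ W.

Net loss ≈ 1.13×10⁶ W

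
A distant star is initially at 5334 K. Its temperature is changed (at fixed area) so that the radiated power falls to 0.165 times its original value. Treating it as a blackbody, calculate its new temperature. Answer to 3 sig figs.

T₂ ≈ 3.40×10³ K

P ∝ T⁴, so T₂/T₁ = (P₂/P₁)^(1/4) = (0.165)^(1/4) = 0.637340.
T₂ = 5334 × 0.637340 = 3.40×10³ K.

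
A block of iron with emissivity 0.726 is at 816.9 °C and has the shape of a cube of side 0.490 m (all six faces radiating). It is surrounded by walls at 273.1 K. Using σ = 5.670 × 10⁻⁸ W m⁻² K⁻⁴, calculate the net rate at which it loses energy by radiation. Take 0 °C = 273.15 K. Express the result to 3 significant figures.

T = 816.9 °C + 273.15 = 1090.05 K.
Area A = 6s² = 6×(0.490 m)² = 1.4406 m².
Net radiated power P_net = εσA(T⁴ − T₀⁴) = 0.726×5.670×10⁻⁸×1.4406×(1090.05⁴ − 273.1⁴).
T⁴ − T₀⁴ = 1.41184×10¹² − 5.56271×10⁹ = 1.40628×10¹² K⁴, so P_net = 8.34×10⁴ W.

Net loss ≈ 8.34×10⁴ W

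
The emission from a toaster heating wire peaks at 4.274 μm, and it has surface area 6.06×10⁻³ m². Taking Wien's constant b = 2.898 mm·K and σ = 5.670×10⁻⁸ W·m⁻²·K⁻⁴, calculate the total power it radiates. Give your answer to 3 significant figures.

Wien's law: T = b/λ_max = 2.898×10⁻³/4.274×10⁻⁶ = 678.053 K.
Area A = 6.06×10⁻³ m².
Then P = σAT⁴ = 5.670×10⁻⁸×6.06×10⁻³×(678.053)⁴ = 72.6 W.

P ≈ 72.6 W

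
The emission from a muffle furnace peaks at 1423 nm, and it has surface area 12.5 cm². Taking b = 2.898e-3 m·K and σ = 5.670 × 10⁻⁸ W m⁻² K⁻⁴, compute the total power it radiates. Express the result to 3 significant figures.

Wien's law: T = b/λ_max = 2.898×10⁻³/1.423×10⁻⁶ = 2036.54 K.
Area A = 12.5 cm² = 1.25×10⁻³ m².
Then P = σAT⁴ = 5.670×10⁻⁸×1.25×10⁻³×(2036.54)⁴ = 1.22×10³ W.

P ≈ 1.22×10³ W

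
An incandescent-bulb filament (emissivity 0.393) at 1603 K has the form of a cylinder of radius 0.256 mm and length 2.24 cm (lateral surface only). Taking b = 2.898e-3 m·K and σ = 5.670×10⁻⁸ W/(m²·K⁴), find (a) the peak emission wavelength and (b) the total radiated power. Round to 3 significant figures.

(a) λ_max = b/T = 2.898×10⁻³/1603 = 1.808×10⁻⁶ m = 1.81 μm.
Lateral area A = 2πrL = 2π×2.56×10⁻⁴×0.0224 = 3.60303×10⁻⁵ m².
(b) P = εσAT⁴ = 0.393×5.670×10⁻⁸×3.60303×10⁻⁵×(1603)⁴ = 5.30 W.

λ_max ≈ 1.81 μm; P ≈ 5.30 W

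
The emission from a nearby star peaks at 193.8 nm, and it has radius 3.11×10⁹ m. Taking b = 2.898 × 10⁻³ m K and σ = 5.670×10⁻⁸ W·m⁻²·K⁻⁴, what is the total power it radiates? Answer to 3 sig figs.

Wien's law: T = b/λ_max = 2.898×10⁻³/1.938×10⁻⁷ = 14953.6 K.
Surface area A = 4πR² = 4π(3.11×10⁹ m)² = 1.21543×10²⁰ m².
Then P = σAT⁴ = 5.670×10⁻⁸×1.21543×10²⁰×(14953.6)⁴ = 3.45×10²⁹ W.

P ≈ 3.45×10²⁹ W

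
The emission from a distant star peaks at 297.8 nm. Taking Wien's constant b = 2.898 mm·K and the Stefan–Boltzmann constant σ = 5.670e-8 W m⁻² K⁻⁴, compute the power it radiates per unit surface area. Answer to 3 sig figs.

I ≈ 5.08×10⁸ W/m²

Wien's law: T = b/λ_max = 2.898×10⁻³/2.978×10⁻⁷ = 9731.36 K.
Then I = σT⁴ = 5.670×10⁻⁸×(9731.36)⁴ = 5.08×10⁸ W/m².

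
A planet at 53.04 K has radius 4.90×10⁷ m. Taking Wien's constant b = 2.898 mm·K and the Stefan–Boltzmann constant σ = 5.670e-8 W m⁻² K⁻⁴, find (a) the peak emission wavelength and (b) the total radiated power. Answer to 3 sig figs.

(a) λ_max = b/T = 2.898×10⁻³/53.04 = 5.464×10⁻⁵ m = 54.6 μm.
Surface area A = 4πR² = 4π(4.90×10⁷ m)² = 3.01719×10¹⁶ m².
(b) P = σAT⁴ = 5.670×10⁻⁸×3.01719×10¹⁶×(53.04)⁴ = 1.35×10¹⁶ W.

λ_max ≈ 54.6 μm; P ≈ 1.35×10¹⁶ W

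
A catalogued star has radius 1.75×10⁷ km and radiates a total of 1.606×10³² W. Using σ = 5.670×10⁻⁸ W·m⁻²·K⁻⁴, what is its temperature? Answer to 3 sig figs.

T ≈ 2.93×10⁴ K

Surface area A = 4πR² = 4π(1.75×10¹⁰ m)² = 3.84845×10²¹ m².
P = σAT⁴ ⇒ T = (P/(σA))^(1/4) = (1.606×10³²/(5.670×10⁻⁸×3.84845×10²¹))^(1/4) = 2.93×10⁴ K.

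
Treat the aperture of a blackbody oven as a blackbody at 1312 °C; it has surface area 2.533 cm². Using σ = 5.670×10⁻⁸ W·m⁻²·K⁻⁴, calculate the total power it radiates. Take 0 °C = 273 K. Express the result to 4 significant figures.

T = 1312 °C + 273 = 1585 K.
Area A = 2.533 cm² = 2.533×10⁻⁴ m².
P = σAT⁴ = 5.670×10⁻⁸ × 2.533×10⁻⁴ × (1585)⁴ = 90.64 W.

P ≈ 90.64 W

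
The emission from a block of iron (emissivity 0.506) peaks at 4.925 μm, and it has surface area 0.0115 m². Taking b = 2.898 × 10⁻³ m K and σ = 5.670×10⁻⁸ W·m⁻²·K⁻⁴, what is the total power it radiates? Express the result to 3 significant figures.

P ≈ 39.6 W

Wien's law: T = b/λ_max = 2.898×10⁻³/4.925×10⁻⁶ = 588.426 K.
Area A = 0.0115 m².
Then P = εσAT⁴ = 0.506×5.670×10⁻⁸×0.0115×(588.426)⁴ = 39.6 W.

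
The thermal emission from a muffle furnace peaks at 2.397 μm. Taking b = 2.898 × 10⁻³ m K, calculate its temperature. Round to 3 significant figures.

Wien's law gives T = b/λ_max = (2.898×10⁻³ m·K)/(2.397×10⁻⁶ m) = 1.21×10³ K.

T ≈ 1.21×10³ K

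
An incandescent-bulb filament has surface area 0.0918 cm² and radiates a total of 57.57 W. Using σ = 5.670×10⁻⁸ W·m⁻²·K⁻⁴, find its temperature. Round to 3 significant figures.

Area A = 0.0918 cm² = 9.18×10⁻⁶ m².
P = σAT⁴ ⇒ T = (P/(σA))^(1/4) = (57.57/(5.670×10⁻⁸×9.18×10⁻⁶))^(1/4) = 3.24×10³ K.

T ≈ 3.24×10³ K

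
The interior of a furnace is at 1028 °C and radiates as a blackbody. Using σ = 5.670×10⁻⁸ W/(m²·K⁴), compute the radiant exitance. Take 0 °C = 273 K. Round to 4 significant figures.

T = 1028 °C + 273 = 1301 K.
Stefan–Boltzmann: I = σT⁴ = 5.670×10⁻⁸ × (1301)⁴ = 1.624×10⁵ W/m².

I ≈ 1.624×10⁵ W/m²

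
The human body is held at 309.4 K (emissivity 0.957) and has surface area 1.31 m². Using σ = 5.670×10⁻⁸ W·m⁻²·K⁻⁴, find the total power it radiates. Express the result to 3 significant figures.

Area A = 1.31 m².
P = εσAT⁴ = 0.957 × 5.670×10⁻⁸ × 1.31 × (309.4)⁴ = 651 W.

P ≈ 651 W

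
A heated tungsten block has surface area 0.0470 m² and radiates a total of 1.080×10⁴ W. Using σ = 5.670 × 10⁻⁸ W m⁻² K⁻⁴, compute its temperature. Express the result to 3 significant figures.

T ≈ 1.42×10³ K

Area A = 0.0470 m².
P = σAT⁴ ⇒ T = (P/(σA))^(1/4) = (1.080×10⁴/(5.670×10⁻⁸×0.0470))^(1/4) = 1.42×10³ K.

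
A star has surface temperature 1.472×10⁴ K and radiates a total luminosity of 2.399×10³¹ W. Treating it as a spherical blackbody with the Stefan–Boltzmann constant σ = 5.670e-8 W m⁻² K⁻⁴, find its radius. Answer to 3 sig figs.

R ≈ 2.68×10¹⁰ m

L = 4πR²σT⁴ ⇒ R = √(L/(4πσT⁴)).
σT⁴ = 2.66204×10⁹ W/m², so R = √(2.399×10³¹/(4π×2.66204×10⁹)) = 2.68×10¹⁰ m.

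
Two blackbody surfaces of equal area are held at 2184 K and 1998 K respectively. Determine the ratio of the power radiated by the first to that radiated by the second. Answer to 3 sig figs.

P₁/P₂ ≈ 1.43

With equal areas, P₁/P₂ = (T₁/T₂)⁴ = (2184/1998)⁴ = 1.43.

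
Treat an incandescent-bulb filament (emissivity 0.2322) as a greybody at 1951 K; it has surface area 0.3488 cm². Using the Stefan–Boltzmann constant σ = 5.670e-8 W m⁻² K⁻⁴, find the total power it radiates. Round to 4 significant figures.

P ≈ 6.654 W

Area A = 0.3488 cm² = 3.488×10⁻⁵ m².
P = εσAT⁴ = 0.2322 × 5.670×10⁻⁸ × 3.488×10⁻⁵ × (1951)⁴ = 6.654 W.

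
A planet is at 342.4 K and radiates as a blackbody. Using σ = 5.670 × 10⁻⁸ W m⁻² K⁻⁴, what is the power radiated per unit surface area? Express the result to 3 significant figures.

Stefan–Boltzmann: I = σT⁴ = 5.670×10⁻⁸ × (342.4)⁴ = 779 W/m².

I ≈ 779 W/m²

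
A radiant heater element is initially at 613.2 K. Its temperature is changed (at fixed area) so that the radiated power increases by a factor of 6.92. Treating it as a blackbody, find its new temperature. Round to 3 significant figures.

T₂ ≈ 995 K

P ∝ T⁴, so T₂/T₁ = (P₂/P₁)^(1/4) = (6.92)^(1/4) = 1.62191.
T₂ = 613.2 × 1.62191 = 995 K.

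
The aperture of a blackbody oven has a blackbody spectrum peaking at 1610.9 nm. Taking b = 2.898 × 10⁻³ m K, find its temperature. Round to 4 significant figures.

Wien's law gives T = b/λ_max = (2.898×10⁻³ m·K)/(1.6109×10⁻⁶ m) = 1799 K.

T ≈ 1799 K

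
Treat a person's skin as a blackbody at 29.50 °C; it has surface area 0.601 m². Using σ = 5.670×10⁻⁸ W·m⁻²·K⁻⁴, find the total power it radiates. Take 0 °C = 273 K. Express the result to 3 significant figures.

P ≈ 285 W

T = 29.50 °C + 273 = 302.50 K.
Area A = 0.601 m².
P = σAT⁴ = 5.670×10⁻⁸ × 0.601 × (302.50)⁴ = 285 W.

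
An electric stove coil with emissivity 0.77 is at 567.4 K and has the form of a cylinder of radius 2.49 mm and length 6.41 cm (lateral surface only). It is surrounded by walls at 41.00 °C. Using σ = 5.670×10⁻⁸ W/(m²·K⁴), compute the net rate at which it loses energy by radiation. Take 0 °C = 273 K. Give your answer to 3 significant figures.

Net loss ≈ 4.11 W

Surroundings: T = 41.00 °C + 273 = 314.00 K.
Lateral area A = 2πrL = 2π×2.49×10⁻³×0.0641 = 1.00285×10⁻³ m².
Net radiated power P_net = εσA(T⁴ − T₀⁴) = 0.77×5.670×10⁻⁸×1.00285×10⁻³×(567.4⁴ − 314.00⁴).
T⁴ − T₀⁴ = 1.03647×10¹¹ − 9.72117×10⁹ = 9.39258×10¹⁰ K⁴, so P_net = 4.11 W.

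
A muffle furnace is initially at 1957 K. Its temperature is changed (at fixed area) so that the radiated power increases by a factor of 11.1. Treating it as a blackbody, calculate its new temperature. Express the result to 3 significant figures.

T₂ ≈ 3.57×10³ K

P ∝ T⁴, so T₂/T₁ = (P₂/P₁)^(1/4) = (11.1)^(1/4) = 1.82529.
T₂ = 1957 × 1.82529 = 3.57×10³ K.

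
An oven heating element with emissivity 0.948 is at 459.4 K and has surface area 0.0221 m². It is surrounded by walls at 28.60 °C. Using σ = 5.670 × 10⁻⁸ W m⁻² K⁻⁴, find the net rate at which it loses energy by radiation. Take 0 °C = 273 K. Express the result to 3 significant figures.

Surroundings: T = 28.60 °C + 273 = 301.60 K.
Area A = 0.0221 m².
Net radiated power P_net = εσA(T⁴ − T₀⁴) = 0.948×5.670×10⁻⁸×0.0221×(459.4⁴ − 301.60⁴).
T⁴ − T₀⁴ = 4.45414×10¹⁰ − 8.27419×10⁹ = 3.62672×10¹⁰ K⁴, so P_net = 43.1 W.

Net loss ≈ 43.1 W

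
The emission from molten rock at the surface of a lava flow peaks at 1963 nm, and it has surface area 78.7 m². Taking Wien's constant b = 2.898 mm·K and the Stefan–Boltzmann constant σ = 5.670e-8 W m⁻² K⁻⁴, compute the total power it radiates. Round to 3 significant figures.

Wien's law: T = b/λ_max = 2.898×10⁻³/1.963×10⁻⁶ = 1476.31 K.
Area A = 78.7 m².
Then P = σAT⁴ = 5.670×10⁻⁸×78.7×(1476.31)⁴ = 2.12×10⁷ W.

P ≈ 2.12×10⁷ W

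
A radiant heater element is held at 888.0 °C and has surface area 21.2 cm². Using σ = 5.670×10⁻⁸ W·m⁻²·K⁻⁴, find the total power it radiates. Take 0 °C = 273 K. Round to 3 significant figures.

P ≈ 218 W

T = 888.0 °C + 273 = 1161.0 K.
Area A = 21.2 cm² = 2.12×10⁻³ m².
P = σAT⁴ = 5.670×10⁻⁸ × 2.12×10⁻³ × (1161.0)⁴ = 218 W.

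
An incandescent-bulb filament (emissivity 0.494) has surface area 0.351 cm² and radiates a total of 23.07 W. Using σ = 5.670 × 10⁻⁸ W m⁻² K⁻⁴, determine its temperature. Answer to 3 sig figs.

T ≈ 2.20×10³ K

Area A = 0.351 cm² = 3.51×10⁻⁵ m².
P = εσAT⁴ ⇒ T = (P/(εσA))^(1/4) = (23.07/(0.494×5.670×10⁻⁸×3.51×10⁻⁵))^(1/4) = 2.20×10³ K.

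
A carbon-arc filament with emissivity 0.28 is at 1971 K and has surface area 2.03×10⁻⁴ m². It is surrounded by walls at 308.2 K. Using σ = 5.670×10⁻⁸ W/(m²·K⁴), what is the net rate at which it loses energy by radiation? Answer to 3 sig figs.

Area A = 2.03×10⁻⁴ m².
Net radiated power P_net = εσA(T⁴ − T₀⁴) = 0.28×5.670×10⁻⁸×2.03×10⁻⁴×(1971⁴ − 308.2⁴).
T⁴ − T₀⁴ = 1.50920×10¹³ − 9.02258×10⁹ = 1.50830×10¹³ K⁴, so P_net = 48.6 W.

Net loss ≈ 48.6 W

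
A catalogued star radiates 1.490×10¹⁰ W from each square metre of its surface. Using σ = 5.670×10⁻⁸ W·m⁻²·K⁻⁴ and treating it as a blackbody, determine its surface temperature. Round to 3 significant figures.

T ≈ 2.26×10⁴ K

I = σT⁴, so T = (I/σ)^(1/4) = (1.490×10¹⁰/(5.670×10⁻⁸))^(1/4) = 2.26×10⁴ K.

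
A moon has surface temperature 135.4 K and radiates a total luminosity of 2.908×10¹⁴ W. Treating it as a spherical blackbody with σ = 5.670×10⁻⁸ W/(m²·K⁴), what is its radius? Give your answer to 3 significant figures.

R ≈ 1.10×10⁶ m

L = 4πR²σT⁴ ⇒ R = √(L/(4πσT⁴)).
σT⁴ = 19.0571 W/m², so R = √(2.908×10¹⁴/(4π×19.0571)) = 1.10×10⁶ m.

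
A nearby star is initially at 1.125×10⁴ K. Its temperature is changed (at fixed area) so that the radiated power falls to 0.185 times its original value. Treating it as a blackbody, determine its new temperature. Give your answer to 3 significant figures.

T₂ ≈ 7.38×10³ K

P ∝ T⁴, so T₂/T₁ = (P₂/P₁)^(1/4) = (0.185)^(1/4) = 0.655832.
T₂ = 1.125×10⁴ × 0.655832 = 7.38×10³ K.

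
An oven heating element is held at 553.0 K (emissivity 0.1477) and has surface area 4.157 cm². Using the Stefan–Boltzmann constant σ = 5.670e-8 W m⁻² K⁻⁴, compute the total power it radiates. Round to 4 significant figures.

P ≈ 0.3256 W

Area A = 4.157 cm² = 4.157×10⁻⁴ m².
P = εσAT⁴ = 0.1477 × 5.670×10⁻⁸ × 4.157×10⁻⁴ × (553.0)⁴ = 0.3256 W.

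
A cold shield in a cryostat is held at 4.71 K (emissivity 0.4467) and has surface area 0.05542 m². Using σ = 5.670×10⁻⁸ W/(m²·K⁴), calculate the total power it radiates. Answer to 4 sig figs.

P ≈ 6.908×10⁻⁷ W

Area A = 0.05542 m².
P = εσAT⁴ = 0.4467 × 5.670×10⁻⁸ × 0.05542 × (4.71)⁴ = 6.908×10⁻⁷ W.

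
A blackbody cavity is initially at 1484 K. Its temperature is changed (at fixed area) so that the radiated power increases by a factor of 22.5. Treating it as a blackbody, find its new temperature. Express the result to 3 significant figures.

P ∝ T⁴, so T₂/T₁ = (P₂/P₁)^(1/4) = (22.5)^(1/4) = 2.17794.
T₂ = 1484 × 2.17794 = 3.23×10³ K.

T₂ ≈ 3.23×10³ K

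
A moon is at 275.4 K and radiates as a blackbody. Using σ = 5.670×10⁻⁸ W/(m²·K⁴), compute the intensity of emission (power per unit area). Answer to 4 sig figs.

Stefan–Boltzmann: I = σT⁴ = 5.670×10⁻⁸ × (275.4)⁴ = 326.2 W/m².

I ≈ 326.2 W/m²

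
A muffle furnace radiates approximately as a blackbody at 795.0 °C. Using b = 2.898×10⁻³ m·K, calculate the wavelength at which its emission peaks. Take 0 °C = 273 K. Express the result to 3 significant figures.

λ_max ≈ 2.71×10³ nm

T = 795.0 °C + 273 = 1068.0 K.
Wien's displacement law: λ_max = b/T = (2.898×10⁻³ m·K)/(1068.0 K) = 2.713×10⁻⁶ m.
That is 2.71×10³ nm, in the infrared range.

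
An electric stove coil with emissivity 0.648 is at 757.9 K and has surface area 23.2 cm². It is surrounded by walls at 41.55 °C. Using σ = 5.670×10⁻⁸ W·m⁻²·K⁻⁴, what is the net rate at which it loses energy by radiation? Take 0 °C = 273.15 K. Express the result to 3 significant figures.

Net loss ≈ 27.3 W

Surroundings: T = 41.55 °C + 273.15 = 314.70 K.
Area A = 23.2 cm² = 2.32×10⁻³ m².
Net radiated power P_net = εσA(T⁴ − T₀⁴) = 0.648×5.670×10⁻⁸×2.32×10⁻³×(757.9⁴ − 314.70⁴).
T⁴ − T₀⁴ = 3.29950×10¹¹ − 9.80815×10⁹ = 3.20142×10¹¹ K⁴, so P_net = 27.3 W.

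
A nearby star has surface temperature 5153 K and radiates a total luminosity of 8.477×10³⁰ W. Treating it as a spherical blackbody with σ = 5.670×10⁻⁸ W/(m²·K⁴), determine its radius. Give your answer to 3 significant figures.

L = 4πR²σT⁴ ⇒ R = √(L/(4πσT⁴)).
σT⁴ = 3.99782×10⁷ W/m², so R = √(8.477×10³⁰/(4π×3.99782×10⁷)) = 1.30×10¹¹ m.

R ≈ 1.30×10¹¹ m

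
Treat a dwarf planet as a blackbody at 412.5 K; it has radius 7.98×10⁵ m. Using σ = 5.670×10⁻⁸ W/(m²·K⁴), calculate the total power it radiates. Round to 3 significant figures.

Surface area A = 4πR² = 4π(7.98×10⁵ m)² = 8.00232×10¹² m².
P = σAT⁴ = 5.670×10⁻⁸ × 8.00232×10¹² × (412.5)⁴ = 1.31×10¹⁶ W.

P ≈ 1.31×10¹⁶ W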